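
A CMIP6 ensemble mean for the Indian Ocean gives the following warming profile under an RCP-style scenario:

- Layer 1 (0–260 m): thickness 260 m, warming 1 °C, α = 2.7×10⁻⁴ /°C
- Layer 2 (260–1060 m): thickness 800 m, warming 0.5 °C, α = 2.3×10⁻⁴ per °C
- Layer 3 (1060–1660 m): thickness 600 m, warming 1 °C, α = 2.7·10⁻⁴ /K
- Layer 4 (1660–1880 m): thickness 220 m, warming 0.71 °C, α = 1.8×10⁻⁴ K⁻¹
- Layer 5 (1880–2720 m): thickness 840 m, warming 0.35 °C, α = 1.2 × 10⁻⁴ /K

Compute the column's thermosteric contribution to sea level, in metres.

0–260 m: 2.7×10⁻⁴ × 1 × 260 = 0.07020 m
0.5 × 800 × 2.3×10⁻⁴ = 0.09200 m
2.7×10⁻⁴ × 600 × 1 = 0.16200 m
0.71 × 1.8×10⁻⁴ × 220 = 0.028116 m
840 × 1.2×10⁻⁴ × 0.35 = 0.03528 m
Δh = 0.07020 + 0.09200 + 0.16200 + 0.028116 + 0.03528 = 0.387596 m

Δh ≈ 0.388 m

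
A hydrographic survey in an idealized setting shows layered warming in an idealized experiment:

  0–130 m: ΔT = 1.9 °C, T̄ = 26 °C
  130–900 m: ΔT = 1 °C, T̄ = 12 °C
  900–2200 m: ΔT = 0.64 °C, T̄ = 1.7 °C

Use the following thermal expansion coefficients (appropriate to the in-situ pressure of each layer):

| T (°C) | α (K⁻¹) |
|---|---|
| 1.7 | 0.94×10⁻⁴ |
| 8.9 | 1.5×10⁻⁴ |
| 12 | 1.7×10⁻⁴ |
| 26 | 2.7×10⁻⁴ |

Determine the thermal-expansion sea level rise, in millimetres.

Layer 1 at 26 °C → α = 2.7×10⁻⁴ K⁻¹
Layer 2 at 12 °C → α = 1.7×10⁻⁴ K⁻¹
Layer 3 at 1.7 °C → α = 0.94×10⁻⁴ K⁻¹
130 × 1.9 × 2.7×10⁻⁴ = 0.06669 m
130–900 m: 1 × 770 × 1.7×10⁻⁴ = 0.13090 m
0.94×10⁻⁴ × 0.64 × 1300 = 0.078208 m
Δh = 0.06669 + 0.13090 + 0.078208 = 0.275798 m ≈ 276 mm

276 mm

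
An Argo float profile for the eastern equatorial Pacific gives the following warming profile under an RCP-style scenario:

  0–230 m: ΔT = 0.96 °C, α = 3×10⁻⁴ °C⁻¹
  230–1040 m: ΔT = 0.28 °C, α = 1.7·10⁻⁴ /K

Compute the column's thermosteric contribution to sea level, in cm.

Δh = 10.5 cm

0–230 m: 3×10⁻⁴ × 0.96 × 230 = 0.06624 m
230–1040 m: 0.28 × 810 × 1.7×10⁻⁴ = 0.038556 m
Δh = 0.06624 + 0.038556 = 0.104796 m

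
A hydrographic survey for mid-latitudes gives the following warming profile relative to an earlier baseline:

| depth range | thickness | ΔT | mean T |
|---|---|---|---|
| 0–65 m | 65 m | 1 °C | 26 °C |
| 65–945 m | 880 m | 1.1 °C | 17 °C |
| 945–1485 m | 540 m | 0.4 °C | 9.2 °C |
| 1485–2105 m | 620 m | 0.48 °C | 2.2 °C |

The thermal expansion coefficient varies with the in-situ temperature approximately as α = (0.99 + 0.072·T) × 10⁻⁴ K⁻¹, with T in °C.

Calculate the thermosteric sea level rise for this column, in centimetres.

Δh ≈ 30.3 cm

Layer 1: α = (0.99 + 0.072×26)×10⁻⁴ = 2.862×10⁻⁴ K⁻¹
Layer 2: α = (0.99 + 0.072×17)×10⁻⁴ = 2.214×10⁻⁴ K⁻¹
Layer 3: α = (0.99 + 0.072×9.2)×10⁻⁴ = 1.6524×10⁻⁴ K⁻¹
Layer 4: α = (0.99 + 0.072×2.2)×10⁻⁴ = 1.1484×10⁻⁴ K⁻¹
1 × 65 × 2.862×10⁻⁴ = 0.018603 m
1.1 × 880 × 2.214×10⁻⁴ = 0.2143152 m
1.6524×10⁻⁴ × 540 × 0.4 = 0.03569184 m
0.48 × 1.1484×10⁻⁴ × 620 = 0.034176384 m
Δh = 0.018603 + 0.2143152 + 0.03569184 + 0.034176384 = 0.302786424 m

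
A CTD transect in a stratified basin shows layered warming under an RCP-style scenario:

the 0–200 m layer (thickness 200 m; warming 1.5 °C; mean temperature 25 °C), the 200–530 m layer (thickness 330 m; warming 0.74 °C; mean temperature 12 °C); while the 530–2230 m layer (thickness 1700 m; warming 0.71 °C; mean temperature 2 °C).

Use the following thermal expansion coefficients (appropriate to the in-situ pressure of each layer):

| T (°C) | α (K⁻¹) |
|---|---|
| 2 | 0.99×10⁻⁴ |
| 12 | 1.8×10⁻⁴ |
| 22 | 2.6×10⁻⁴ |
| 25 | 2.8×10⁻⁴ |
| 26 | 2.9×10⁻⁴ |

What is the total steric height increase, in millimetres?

Layer 1 at 25 °C → α = 2.8×10⁻⁴ K⁻¹
Layer 2 at 12 °C → α = 1.8×10⁻⁴ K⁻¹
Layer 3 at 2 °C → α = 0.99×10⁻⁴ K⁻¹
Layer 1: 200 × 1.5 × 2.8×10⁻⁴ = 0.08400 m
Layer 2: 1.8×10⁻⁴ × 330 × 0.74 = 0.043956 m
530–2230 m: 0.99×10⁻⁴ × 1700 × 0.71 = 0.119493 m
Δh = 0.08400 + 0.043956 + 0.119493 = 0.247449 m

Δh ≈ 250 mm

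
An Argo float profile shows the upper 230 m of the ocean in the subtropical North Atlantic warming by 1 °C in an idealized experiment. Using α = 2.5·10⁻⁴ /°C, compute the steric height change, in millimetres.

Δh = 57.5 mm

Δh = αΔT·H = 2.5×10⁻⁴ × 1 × 230 = 0.05750 m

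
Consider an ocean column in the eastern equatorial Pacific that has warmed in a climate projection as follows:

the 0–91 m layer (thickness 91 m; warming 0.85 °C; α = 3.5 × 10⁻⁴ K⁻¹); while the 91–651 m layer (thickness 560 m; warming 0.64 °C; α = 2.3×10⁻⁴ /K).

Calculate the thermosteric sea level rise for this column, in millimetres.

Δh ≈ 110 mm

0–91 m: 0.85 × 91 × 3.5×10⁻⁴ = 0.0270725 m
91–651 m: 0.64 × 2.3×10⁻⁴ × 560 = 0.082432 m
Δh = 0.0270725 + 0.082432 = 0.1095045 m ≈ 110 mm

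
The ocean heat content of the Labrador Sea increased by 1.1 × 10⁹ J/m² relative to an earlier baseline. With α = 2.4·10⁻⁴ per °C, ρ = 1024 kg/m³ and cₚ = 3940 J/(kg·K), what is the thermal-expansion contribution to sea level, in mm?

about 65 mm

Δh = αQ/(ρcₚ) = 2.4×10⁻⁴ × 1.1×10⁹ / (1024 × 3940) ≈ 0.065435 m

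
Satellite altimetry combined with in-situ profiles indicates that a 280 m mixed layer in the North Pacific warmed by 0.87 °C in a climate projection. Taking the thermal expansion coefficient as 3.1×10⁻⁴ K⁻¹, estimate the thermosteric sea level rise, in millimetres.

Δh = αΔT·H = 3.1×10⁻⁴ × 0.87 × 280 = 0.075516 m

Δh = 75.5 mm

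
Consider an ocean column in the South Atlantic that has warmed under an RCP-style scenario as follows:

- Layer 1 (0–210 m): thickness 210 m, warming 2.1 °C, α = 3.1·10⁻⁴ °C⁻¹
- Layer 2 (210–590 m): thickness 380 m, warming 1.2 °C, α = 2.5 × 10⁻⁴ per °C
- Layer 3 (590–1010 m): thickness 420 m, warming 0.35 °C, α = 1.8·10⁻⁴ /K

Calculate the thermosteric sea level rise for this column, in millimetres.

Δh = 277 mm

210 × 2.1 × 3.1×10⁻⁴ = 0.13671 m
210–590 m: 1.2 × 2.5×10⁻⁴ × 380 = 0.11400 m
Layer 3: 1.8×10⁻⁴ × 420 × 0.35 = 0.02646 m
Δh = 0.13671 + 0.11400 + 0.02646 = 0.27717 m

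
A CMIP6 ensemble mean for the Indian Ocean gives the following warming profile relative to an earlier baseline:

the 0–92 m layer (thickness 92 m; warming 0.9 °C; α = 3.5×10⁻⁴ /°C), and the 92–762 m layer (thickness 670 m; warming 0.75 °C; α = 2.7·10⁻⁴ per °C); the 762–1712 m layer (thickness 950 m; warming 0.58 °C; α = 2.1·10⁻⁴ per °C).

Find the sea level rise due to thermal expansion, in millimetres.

Layer 1: 3.5×10⁻⁴ × 0.9 × 92 = 0.02898 m
2.7×10⁻⁴ × 670 × 0.75 = 0.135675 m
Layer 3: 950 × 0.58 × 2.1×10⁻⁴ = 0.11571 m
Δh = 0.02898 + 0.135675 + 0.11571 = 0.280365 m ≈ 280 mm

Δh ≈ 280 mm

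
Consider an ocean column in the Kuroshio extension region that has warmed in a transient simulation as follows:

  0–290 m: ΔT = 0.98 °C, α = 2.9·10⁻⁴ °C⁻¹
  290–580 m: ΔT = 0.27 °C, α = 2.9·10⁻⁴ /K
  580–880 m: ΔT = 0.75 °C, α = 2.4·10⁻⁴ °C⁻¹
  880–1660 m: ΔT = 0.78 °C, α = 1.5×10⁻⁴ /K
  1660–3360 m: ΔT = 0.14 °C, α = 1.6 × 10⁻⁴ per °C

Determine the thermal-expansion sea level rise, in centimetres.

290 × 2.9×10⁻⁴ × 0.98 = 0.082418 m
Layer 2: 290 × 0.27 × 2.9×10⁻⁴ = 0.022707 m
580–880 m: 0.75 × 300 × 2.4×10⁻⁴ = 0.05400 m
880–1660 m: 0.78 × 1.5×10⁻⁴ × 780 = 0.09126 m
1660–3360 m: 1.6×10⁻⁴ × 0.14 × 1700 = 0.03808 m
Δh = 0.082418 + 0.022707 + 0.05400 + 0.09126 + 0.03808 = 0.288465 m

Δh = 28.8 cm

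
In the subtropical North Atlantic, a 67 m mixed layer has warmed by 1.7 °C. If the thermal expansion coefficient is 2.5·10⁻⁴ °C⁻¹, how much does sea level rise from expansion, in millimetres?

Δh = αΔT·H = 2.5×10⁻⁴ × 1.7 × 67 = 0.028475 m

Δh = 28.5 mm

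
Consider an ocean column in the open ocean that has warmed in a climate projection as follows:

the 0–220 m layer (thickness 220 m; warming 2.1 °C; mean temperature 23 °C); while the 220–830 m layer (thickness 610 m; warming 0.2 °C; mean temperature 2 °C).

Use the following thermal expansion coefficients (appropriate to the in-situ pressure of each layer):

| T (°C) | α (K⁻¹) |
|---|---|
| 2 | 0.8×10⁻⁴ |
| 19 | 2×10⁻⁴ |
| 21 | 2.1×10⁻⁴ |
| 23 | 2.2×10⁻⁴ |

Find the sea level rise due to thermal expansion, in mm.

about 110 mm

Layer 1 at 23 °C → α = 2.2×10⁻⁴ K⁻¹
Layer 2 at 2 °C → α = 0.8×10⁻⁴ K⁻¹
0–220 m: 2.2×10⁻⁴ × 220 × 2.1 = 0.10164 m
0.8×10⁻⁴ × 0.2 × 610 = 0.00976 m
Δh = 0.10164 + 0.00976 = 0.11140 m ≈ 110 mm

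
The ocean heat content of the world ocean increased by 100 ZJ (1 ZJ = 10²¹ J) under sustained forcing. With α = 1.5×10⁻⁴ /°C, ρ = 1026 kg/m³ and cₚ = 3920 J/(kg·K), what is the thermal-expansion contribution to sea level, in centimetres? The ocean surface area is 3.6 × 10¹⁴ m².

Per unit area: Q = 100×10²¹ / (3.6×10¹⁴) ≈ 2.778×10⁸ J/m²
Δh = αQ/(ρcₚ) = 1.5×10⁻⁴ × 2.778×10⁸ / (1026 × 3920) ≈ 0.010361 m

1.04 cm of thermosteric rise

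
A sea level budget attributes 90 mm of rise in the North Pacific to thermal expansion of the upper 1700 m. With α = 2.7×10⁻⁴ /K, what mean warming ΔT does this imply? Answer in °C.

ΔT = Δh/(αH) = 0.09 / (2.7×10⁻⁴ × 1700) ≈ 0.1961 °C

0.20 °C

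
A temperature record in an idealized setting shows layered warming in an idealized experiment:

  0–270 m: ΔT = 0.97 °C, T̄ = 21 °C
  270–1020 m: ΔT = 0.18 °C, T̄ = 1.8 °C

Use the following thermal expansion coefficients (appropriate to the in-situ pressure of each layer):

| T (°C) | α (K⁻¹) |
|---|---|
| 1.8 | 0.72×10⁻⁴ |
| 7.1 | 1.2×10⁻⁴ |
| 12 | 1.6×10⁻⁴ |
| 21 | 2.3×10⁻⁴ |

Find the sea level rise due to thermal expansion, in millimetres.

Layer 1 at 21 °C → α = 2.3×10⁻⁴ K⁻¹
Layer 2 at 1.8 °C → α = 0.72×10⁻⁴ K⁻¹
0–270 m: 2.3×10⁻⁴ × 0.97 × 270 = 0.060237 m
270–1020 m: 750 × 0.18 × 0.72×10⁻⁴ = 0.00972 m
Δh = 0.060237 + 0.00972 = 0.069957 m

70.0 mm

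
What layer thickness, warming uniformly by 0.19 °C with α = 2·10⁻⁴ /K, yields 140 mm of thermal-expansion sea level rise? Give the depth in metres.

H = Δh/(αΔT) = 0.14 / (2×10⁻⁴ × 0.19) ≈ 3684 m

3700 m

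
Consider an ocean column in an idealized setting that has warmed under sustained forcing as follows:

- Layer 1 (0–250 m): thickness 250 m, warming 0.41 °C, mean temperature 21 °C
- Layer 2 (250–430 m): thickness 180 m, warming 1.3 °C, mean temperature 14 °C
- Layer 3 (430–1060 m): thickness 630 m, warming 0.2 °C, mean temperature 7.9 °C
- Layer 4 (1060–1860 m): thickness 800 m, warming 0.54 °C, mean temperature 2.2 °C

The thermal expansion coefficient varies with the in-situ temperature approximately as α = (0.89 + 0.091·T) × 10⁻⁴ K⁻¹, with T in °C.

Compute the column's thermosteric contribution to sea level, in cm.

about 15 cm

Layer 1: α = (0.89 + 0.091×21)×10⁻⁴ = 2.801×10⁻⁴ K⁻¹
Layer 2: α = (0.89 + 0.091×14)×10⁻⁴ = 2.164×10⁻⁴ K⁻¹
Layer 3: α = (0.89 + 0.091×7.9)×10⁻⁴ = 1.6089×10⁻⁴ K⁻¹
Layer 4: α = (0.89 + 0.091×2.2)×10⁻⁴ = 1.0902×10⁻⁴ K⁻¹
Layer 1: 2.801×10⁻⁴ × 0.41 × 250 = 0.02871025 m
250–430 m: 2.164×10⁻⁴ × 1.3 × 180 = 0.0506376 m
430–1060 m: 0.2 × 630 × 1.6089×10⁻⁴ = 0.02027214 m
Layer 4: 1.0902×10⁻⁴ × 0.54 × 800 = 0.04709664 m
Δh = 0.02871025 + 0.0506376 + 0.02027214 + 0.04709664 = 0.14671663 m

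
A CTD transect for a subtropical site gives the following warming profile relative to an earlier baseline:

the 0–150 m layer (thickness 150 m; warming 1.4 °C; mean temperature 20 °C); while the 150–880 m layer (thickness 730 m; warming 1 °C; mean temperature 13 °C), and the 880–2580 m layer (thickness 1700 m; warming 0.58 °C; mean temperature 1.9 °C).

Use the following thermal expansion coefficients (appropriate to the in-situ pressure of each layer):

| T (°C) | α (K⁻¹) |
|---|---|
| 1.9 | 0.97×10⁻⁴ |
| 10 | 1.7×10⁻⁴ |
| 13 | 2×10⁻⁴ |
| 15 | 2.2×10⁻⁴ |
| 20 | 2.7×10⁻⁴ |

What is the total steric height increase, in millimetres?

Δh ≈ 298 mm

Layer 1 at 20 °C → α = 2.7×10⁻⁴ K⁻¹
Layer 2 at 13 °C → α = 2×10⁻⁴ K⁻¹
Layer 3 at 1.9 °C → α = 0.97×10⁻⁴ K⁻¹
0–150 m: 1.4 × 2.7×10⁻⁴ × 150 = 0.05670 m
Layer 2: 730 × 2×10⁻⁴ × 1 = 0.14600 m
880–2580 m: 0.97×10⁻⁴ × 0.58 × 1700 = 0.095642 m
Δh = 0.05670 + 0.14600 + 0.095642 = 0.298342 m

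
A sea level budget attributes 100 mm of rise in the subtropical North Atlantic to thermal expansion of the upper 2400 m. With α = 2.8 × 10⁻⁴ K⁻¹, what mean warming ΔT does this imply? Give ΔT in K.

about 0.15 K

ΔT = Δh/(αH) = 0.1 / (2.8×10⁻⁴ × 2400) ≈ 0.1488 K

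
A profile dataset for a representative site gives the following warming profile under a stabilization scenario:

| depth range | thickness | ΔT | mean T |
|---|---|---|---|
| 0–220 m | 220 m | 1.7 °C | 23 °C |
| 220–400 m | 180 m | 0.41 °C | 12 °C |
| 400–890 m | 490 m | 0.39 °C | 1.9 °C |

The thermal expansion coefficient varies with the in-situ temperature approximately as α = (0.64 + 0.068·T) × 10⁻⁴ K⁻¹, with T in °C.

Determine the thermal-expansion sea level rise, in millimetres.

108 mm

Layer 1: α = (0.64 + 0.068×23)×10⁻⁴ = 2.204×10⁻⁴ K⁻¹
Layer 2: α = (0.64 + 0.068×12)×10⁻⁴ = 1.456×10⁻⁴ K⁻¹
Layer 3: α = (0.64 + 0.068×1.9)×10⁻⁴ = 0.7692×10⁻⁴ K⁻¹
Layer 1: 2.204×10⁻⁴ × 1.7 × 220 = 0.0824296 m
220–400 m: 1.456×10⁻⁴ × 0.41 × 180 = 0.01074528 m
Layer 3: 0.39 × 0.7692×10⁻⁴ × 490 = 0.014699412 m
Δh = 0.0824296 + 0.01074528 + 0.014699412 = 0.107874292 m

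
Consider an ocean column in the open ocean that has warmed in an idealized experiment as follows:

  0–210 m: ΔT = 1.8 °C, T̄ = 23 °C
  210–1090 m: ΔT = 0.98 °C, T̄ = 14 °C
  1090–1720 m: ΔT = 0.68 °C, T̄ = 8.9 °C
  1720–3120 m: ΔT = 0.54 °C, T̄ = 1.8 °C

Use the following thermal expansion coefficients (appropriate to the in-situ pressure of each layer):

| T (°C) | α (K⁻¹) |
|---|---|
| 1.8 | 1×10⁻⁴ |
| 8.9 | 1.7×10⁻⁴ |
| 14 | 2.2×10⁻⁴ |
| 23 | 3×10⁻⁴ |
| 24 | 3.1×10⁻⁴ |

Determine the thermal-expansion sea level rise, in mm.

Layer 1 at 23 °C → α = 3×10⁻⁴ K⁻¹
Layer 2 at 14 °C → α = 2.2×10⁻⁴ K⁻¹
Layer 3 at 8.9 °C → α = 1.7×10⁻⁴ K⁻¹
Layer 4 at 1.8 °C → α = 1×10⁻⁴ K⁻¹
210 × 3×10⁻⁴ × 1.8 = 0.11340 m
Layer 2: 0.98 × 2.2×10⁻⁴ × 880 = 0.189728 m
Layer 3: 0.68 × 630 × 1.7×10⁻⁴ = 0.072828 m
0.54 × 1×10⁻⁴ × 1400 = 0.07560 m
Δh = 0.11340 + 0.189728 + 0.072828 + 0.07560 = 0.451556 m ≈ 450 mm

450 mm of thermosteric rise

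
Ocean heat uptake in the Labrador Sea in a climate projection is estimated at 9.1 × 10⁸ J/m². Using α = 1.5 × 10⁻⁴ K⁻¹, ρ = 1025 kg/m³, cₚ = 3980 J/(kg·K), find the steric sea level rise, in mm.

Δh ≈ 33.5 mm

Δh = αQ/(ρcₚ) = 1.5×10⁻⁴ × 9.1×10⁸ / (1025 × 3980) ≈ 0.03346 m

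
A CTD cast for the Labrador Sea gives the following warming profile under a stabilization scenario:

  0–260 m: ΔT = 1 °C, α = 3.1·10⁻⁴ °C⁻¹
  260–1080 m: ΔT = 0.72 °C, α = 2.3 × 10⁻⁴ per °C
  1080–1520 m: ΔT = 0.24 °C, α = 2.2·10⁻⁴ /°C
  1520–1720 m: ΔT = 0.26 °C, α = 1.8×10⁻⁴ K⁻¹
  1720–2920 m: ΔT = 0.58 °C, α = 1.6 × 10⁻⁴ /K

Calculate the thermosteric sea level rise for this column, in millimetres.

Δh = 360 mm

260 × 1 × 3.1×10⁻⁴ = 0.08060 m
Layer 2: 2.3×10⁻⁴ × 820 × 0.72 = 0.135792 m
Layer 3: 440 × 0.24 × 2.2×10⁻⁴ = 0.023232 m
Layer 4: 0.26 × 200 × 1.8×10⁻⁴ = 0.00936 m
1200 × 1.6×10⁻⁴ × 0.58 = 0.11136 m
Δh = 0.08060 + 0.135792 + 0.023232 + 0.00936 + 0.11136 = 0.360344 m ≈ 360 mm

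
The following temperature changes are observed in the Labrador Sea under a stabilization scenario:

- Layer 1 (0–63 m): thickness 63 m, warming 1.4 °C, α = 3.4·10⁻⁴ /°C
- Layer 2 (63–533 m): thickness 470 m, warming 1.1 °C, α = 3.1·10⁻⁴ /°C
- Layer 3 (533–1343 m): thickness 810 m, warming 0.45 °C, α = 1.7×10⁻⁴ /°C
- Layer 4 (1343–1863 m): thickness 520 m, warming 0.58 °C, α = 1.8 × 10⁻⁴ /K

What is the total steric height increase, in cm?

63 × 1.4 × 3.4×10⁻⁴ = 0.029988 m
63–533 m: 1.1 × 470 × 3.1×10⁻⁴ = 0.16027 m
1.7×10⁻⁴ × 0.45 × 810 = 0.061965 m
1343–1863 m: 520 × 0.58 × 1.8×10⁻⁴ = 0.054288 m
Δh = 0.029988 + 0.16027 + 0.061965 + 0.054288 = 0.306511 m ≈ 30.7 cm

30.7 cm of thermosteric rise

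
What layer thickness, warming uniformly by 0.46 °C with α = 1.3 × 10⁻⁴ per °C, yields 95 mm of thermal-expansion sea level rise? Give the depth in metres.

1600 m

H = Δh/(αΔT) = 0.095 / (1.3×10⁻⁴ × 0.46) ≈ 1589 m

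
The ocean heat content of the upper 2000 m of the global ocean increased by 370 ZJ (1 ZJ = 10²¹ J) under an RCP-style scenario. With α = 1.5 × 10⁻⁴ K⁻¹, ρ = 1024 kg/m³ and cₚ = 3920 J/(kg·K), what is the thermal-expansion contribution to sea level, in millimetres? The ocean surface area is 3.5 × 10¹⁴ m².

39.5 mm

Per unit area: Q = 370×10²¹ / (3.5×10¹⁴) ≈ 1.057×10⁹ J/m²
Δh = αQ/(ρcₚ) = 1.5×10⁻⁴ × 1.057×10⁹ / (1024 × 3920) ≈ 0.039498 m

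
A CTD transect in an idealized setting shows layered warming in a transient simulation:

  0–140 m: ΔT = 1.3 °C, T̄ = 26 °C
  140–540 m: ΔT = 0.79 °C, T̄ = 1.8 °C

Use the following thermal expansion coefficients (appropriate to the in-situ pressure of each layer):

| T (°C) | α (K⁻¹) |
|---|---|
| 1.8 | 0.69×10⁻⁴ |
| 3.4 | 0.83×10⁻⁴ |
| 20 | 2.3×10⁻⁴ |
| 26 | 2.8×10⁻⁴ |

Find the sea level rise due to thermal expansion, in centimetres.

Layer 1 at 26 °C → α = 2.8×10⁻⁴ K⁻¹
Layer 2 at 1.8 °C → α = 0.69×10⁻⁴ K⁻¹
Layer 1: 140 × 2.8×10⁻⁴ × 1.3 = 0.05096 m
140–540 m: 400 × 0.69×10⁻⁴ × 0.79 = 0.021804 m
Δh = 0.05096 + 0.021804 = 0.072764 m ≈ 7.3 cm

Δh ≈ 7.3 cm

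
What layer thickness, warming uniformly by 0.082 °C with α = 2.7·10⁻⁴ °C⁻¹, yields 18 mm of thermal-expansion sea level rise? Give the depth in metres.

H = Δh/(αΔT) = 0.018 / (2.7×10⁻⁴ × 0.082) ≈ 813.0 m

813 m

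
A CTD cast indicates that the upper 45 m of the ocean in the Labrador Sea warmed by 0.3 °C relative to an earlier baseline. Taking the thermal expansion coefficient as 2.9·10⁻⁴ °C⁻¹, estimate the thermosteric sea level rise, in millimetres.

Δh ≈ 3.92 mm

Δh = αΔT·H = 2.9×10⁻⁴ × 0.3 × 45 = 0.003915 m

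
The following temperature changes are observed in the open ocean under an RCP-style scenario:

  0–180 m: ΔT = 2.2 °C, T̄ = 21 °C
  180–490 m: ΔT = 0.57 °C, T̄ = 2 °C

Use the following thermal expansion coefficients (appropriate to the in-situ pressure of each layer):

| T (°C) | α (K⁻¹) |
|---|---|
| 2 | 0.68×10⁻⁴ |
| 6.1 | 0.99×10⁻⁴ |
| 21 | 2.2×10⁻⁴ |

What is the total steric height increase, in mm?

99.1 mm

Layer 1 at 21 °C → α = 2.2×10⁻⁴ K⁻¹
Layer 2 at 2 °C → α = 0.68×10⁻⁴ K⁻¹
2.2×10⁻⁴ × 180 × 2.2 = 0.08712 m
Layer 2: 0.68×10⁻⁴ × 0.57 × 310 = 0.0120156 m
Δh = 0.08712 + 0.0120156 = 0.0991356 m ≈ 99.1 mm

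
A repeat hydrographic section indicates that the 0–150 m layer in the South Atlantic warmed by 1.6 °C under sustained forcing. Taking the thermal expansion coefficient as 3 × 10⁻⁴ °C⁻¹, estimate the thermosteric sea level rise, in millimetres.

Δh ≈ 72.0 mm

Δh = αΔT·H = 3×10⁻⁴ × 1.6 × 150 = 0.07200 m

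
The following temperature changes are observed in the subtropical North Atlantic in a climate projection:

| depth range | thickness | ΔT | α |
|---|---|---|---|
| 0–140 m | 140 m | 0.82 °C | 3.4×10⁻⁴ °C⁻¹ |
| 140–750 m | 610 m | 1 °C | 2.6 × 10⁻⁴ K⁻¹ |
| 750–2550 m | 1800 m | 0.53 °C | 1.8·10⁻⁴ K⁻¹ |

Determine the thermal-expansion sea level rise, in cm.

Layer 1: 0.82 × 140 × 3.4×10⁻⁴ = 0.039032 m
Layer 2: 2.6×10⁻⁴ × 1 × 610 = 0.15860 m
Layer 3: 1800 × 0.53 × 1.8×10⁻⁴ = 0.17172 m
Δh = 0.039032 + 0.15860 + 0.17172 = 0.369352 m

Δh = 36.9 cm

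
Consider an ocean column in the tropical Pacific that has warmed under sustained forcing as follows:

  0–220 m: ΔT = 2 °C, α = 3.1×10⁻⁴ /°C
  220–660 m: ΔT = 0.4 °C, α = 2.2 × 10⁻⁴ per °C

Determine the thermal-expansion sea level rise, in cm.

Layer 1: 2 × 220 × 3.1×10⁻⁴ = 0.13640 m
0.4 × 2.2×10⁻⁴ × 440 = 0.03872 m
Δh = 0.13640 + 0.03872 = 0.17512 m ≈ 18 cm

Δh ≈ 18 cm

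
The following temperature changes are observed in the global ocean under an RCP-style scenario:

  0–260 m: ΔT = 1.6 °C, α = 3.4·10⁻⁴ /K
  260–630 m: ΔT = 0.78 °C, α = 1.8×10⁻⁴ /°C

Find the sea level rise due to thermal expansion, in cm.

19.3 cm

1.6 × 3.4×10⁻⁴ × 260 = 0.14144 m
260–630 m: 0.78 × 1.8×10⁻⁴ × 370 = 0.051948 m
Δh = 0.14144 + 0.051948 = 0.193388 m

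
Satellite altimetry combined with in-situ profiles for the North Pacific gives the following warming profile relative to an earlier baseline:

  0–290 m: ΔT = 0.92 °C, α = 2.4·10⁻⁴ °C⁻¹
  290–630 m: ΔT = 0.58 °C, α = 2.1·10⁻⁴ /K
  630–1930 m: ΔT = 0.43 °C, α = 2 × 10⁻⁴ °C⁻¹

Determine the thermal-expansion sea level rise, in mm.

217 mm of thermosteric rise

0–290 m: 290 × 0.92 × 2.4×10⁻⁴ = 0.064032 m
290–630 m: 340 × 2.1×10⁻⁴ × 0.58 = 0.041412 m
2×10⁻⁴ × 0.43 × 1300 = 0.11180 m
Δh = 0.064032 + 0.041412 + 0.11180 = 0.217244 m ≈ 217 mm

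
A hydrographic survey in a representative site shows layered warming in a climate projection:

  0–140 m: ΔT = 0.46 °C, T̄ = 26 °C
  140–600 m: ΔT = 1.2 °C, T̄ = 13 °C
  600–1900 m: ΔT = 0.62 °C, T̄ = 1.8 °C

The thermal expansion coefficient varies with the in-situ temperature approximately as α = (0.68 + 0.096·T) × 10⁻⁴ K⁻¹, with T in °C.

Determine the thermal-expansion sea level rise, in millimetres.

196 mm

Layer 1: α = (0.68 + 0.096×26)×10⁻⁴ = 3.176×10⁻⁴ K⁻¹
Layer 2: α = (0.68 + 0.096×13)×10⁻⁴ = 1.928×10⁻⁴ K⁻¹
Layer 3: α = (0.68 + 0.096×1.8)×10⁻⁴ = 0.8528×10⁻⁴ K⁻¹
0–140 m: 0.46 × 140 × 3.176×10⁻⁴ = 0.02045344 m
140–600 m: 1.2 × 1.928×10⁻⁴ × 460 = 0.1064256 m
600–1900 m: 0.62 × 1300 × 0.8528×10⁻⁴ = 0.06873568 m
Δh = 0.02045344 + 0.1064256 + 0.06873568 = 0.19561472 m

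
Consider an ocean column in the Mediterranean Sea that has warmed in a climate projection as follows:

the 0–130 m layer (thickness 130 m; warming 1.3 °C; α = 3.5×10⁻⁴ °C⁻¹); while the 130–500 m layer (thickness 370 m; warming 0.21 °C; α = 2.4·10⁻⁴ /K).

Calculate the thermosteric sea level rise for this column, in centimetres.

Δh = 7.78 cm

Layer 1: 130 × 3.5×10⁻⁴ × 1.3 = 0.05915 m
0.21 × 370 × 2.4×10⁻⁴ = 0.018648 m
Δh = 0.05915 + 0.018648 = 0.077798 m ≈ 7.78 cm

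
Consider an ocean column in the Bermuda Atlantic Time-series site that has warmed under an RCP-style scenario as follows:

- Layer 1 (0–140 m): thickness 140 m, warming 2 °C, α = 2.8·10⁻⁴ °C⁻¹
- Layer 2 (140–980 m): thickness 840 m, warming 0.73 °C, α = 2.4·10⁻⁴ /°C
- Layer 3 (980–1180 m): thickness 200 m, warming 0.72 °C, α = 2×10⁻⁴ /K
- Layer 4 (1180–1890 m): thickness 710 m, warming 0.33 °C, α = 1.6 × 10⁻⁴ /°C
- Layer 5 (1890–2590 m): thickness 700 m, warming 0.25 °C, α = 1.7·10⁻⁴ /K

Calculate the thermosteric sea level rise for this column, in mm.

320 mm

0–140 m: 140 × 2 × 2.8×10⁻⁴ = 0.07840 m
Layer 2: 0.73 × 840 × 2.4×10⁻⁴ = 0.147168 m
2×10⁻⁴ × 0.72 × 200 = 0.02880 m
Layer 4: 710 × 1.6×10⁻⁴ × 0.33 = 0.037488 m
1890–2590 m: 1.7×10⁻⁴ × 700 × 0.25 = 0.02975 m
Δh = 0.07840 + 0.147168 + 0.02880 + 0.037488 + 0.02975 = 0.321606 m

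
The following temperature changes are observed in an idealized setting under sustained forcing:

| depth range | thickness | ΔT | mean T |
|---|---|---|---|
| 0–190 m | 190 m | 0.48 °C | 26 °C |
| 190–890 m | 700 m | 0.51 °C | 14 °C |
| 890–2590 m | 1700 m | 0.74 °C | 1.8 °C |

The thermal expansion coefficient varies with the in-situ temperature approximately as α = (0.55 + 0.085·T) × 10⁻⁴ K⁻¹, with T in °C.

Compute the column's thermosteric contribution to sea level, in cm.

17.6 cm

Layer 1: α = (0.55 + 0.085×26)×10⁻⁴ = 2.76×10⁻⁴ K⁻¹
Layer 2: α = (0.55 + 0.085×14)×10⁻⁴ = 1.74×10⁻⁴ K⁻¹
Layer 3: α = (0.55 + 0.085×1.8)×10⁻⁴ = 0.703×10⁻⁴ K⁻¹
0–190 m: 0.48 × 190 × 2.76×10⁻⁴ = 0.0251712 m
190–890 m: 0.51 × 1.74×10⁻⁴ × 700 = 0.062118 m
0.74 × 1700 × 0.703×10⁻⁴ = 0.0884374 m
Δh = 0.0251712 + 0.062118 + 0.0884374 = 0.1757266 m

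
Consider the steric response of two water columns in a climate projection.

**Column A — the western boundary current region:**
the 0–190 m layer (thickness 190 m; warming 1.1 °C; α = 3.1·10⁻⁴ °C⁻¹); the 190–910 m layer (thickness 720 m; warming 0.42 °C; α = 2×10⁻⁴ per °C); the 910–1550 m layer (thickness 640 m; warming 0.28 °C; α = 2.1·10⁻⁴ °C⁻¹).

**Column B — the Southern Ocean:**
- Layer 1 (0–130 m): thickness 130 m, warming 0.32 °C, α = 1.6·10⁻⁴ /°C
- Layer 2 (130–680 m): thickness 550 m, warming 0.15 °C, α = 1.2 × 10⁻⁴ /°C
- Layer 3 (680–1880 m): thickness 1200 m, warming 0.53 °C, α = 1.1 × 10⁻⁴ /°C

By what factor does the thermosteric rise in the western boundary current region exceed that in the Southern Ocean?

A 0–190 m: 3.1×10⁻⁴ × 1.1 × 190 = 0.06479 m
A Layer 2: 720 × 2×10⁻⁴ × 0.42 = 0.06048 m
A Layer 3: 2.1×10⁻⁴ × 0.28 × 640 = 0.037632 m
A total: 0.162902 m
B Layer 1: 130 × 0.32 × 1.6×10⁻⁴ = 0.006656 m
B 0.15 × 1.2×10⁻⁴ × 550 = 0.00990 m
B Layer 3: 1.1×10⁻⁴ × 0.53 × 1200 = 0.06996 m
B total: 0.086516 m
Ratio: 0.162902 / 0.086516 ≈ 1.883

1.88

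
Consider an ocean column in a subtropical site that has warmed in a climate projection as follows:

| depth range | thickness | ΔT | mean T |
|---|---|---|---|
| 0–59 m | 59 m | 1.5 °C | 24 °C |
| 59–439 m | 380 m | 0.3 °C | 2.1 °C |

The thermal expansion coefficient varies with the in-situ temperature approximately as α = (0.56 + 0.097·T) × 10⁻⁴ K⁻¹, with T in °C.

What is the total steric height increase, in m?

Layer 1: α = (0.56 + 0.097×24)×10⁻⁴ = 2.888×10⁻⁴ K⁻¹
Layer 2: α = (0.56 + 0.097×2.1)×10⁻⁴ = 0.7637×10⁻⁴ K⁻¹
Layer 1: 2.888×10⁻⁴ × 59 × 1.5 = 0.0255588 m
59–439 m: 380 × 0.3 × 0.7637×10⁻⁴ = 0.00870618 m
Δh = 0.0255588 + 0.00870618 = 0.03426498 m ≈ 0.034 m

Δh = 0.034 m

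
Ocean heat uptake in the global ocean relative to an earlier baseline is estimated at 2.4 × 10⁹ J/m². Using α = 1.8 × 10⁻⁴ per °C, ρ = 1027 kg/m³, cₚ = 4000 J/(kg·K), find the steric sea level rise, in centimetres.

Δh = 10.5 cm

Δh = αQ/(ρcₚ) = 1.8×10⁻⁴ × 2.4×10⁹ / (1027 × 4000) ≈ 0.10516 m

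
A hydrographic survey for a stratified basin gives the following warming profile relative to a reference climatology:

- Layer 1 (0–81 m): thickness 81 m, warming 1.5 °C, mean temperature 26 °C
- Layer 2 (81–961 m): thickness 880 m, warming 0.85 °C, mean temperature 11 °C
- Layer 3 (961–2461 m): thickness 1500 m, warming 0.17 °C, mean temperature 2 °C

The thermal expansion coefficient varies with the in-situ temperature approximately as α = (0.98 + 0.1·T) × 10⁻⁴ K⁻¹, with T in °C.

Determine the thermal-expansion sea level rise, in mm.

Layer 1: α = (0.98 + 0.1×26)×10⁻⁴ = 3.58×10⁻⁴ K⁻¹
Layer 2: α = (0.98 + 0.1×11)×10⁻⁴ = 2.08×10⁻⁴ K⁻¹
Layer 3: α = (0.98 + 0.1×2)×10⁻⁴ = 1.18×10⁻⁴ K⁻¹
Layer 1: 1.5 × 3.58×10⁻⁴ × 81 = 0.043497 m
Layer 2: 2.08×10⁻⁴ × 0.85 × 880 = 0.155584 m
Layer 3: 0.17 × 1500 × 1.18×10⁻⁴ = 0.03009 m
Δh = 0.043497 + 0.155584 + 0.03009 = 0.229171 m

about 230 mm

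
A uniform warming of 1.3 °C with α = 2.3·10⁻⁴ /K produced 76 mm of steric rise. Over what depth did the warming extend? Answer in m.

H = Δh/(αΔT) = 0.076 / (2.3×10⁻⁴ × 1.3) ≈ 254.2 m

250 m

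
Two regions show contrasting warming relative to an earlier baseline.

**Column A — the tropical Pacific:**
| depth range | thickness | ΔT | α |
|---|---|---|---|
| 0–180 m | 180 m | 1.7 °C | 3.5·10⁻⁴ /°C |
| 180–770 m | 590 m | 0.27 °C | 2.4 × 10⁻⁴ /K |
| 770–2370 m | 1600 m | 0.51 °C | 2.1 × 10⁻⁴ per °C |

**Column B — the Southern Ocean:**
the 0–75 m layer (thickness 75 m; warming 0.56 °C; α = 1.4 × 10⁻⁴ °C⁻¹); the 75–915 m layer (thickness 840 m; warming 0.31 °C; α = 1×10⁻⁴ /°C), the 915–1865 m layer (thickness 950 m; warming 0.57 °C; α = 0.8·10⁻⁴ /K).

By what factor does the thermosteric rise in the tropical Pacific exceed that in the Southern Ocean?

4.21

A Layer 1: 3.5×10⁻⁴ × 1.7 × 180 = 0.10710 m
A 0.27 × 2.4×10⁻⁴ × 590 = 0.038232 m
A 2.1×10⁻⁴ × 1600 × 0.51 = 0.17136 m
A total: 0.316692 m
B 0–75 m: 75 × 0.56 × 1.4×10⁻⁴ = 0.00588 m
B Layer 2: 840 × 1×10⁻⁴ × 0.31 = 0.02604 m
B 915–1865 m: 0.57 × 950 × 0.8×10⁻⁴ = 0.04332 m
B total: 0.07524 m
Ratio: 0.316692 / 0.07524 ≈ 4.209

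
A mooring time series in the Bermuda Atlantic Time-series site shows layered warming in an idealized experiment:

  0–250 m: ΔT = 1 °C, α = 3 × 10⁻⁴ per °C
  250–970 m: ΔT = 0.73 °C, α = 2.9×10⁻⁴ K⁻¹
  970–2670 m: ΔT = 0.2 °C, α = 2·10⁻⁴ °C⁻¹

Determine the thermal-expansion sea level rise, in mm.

295 mm

0–250 m: 250 × 1 × 3×10⁻⁴ = 0.07500 m
0.73 × 720 × 2.9×10⁻⁴ = 0.152424 m
Layer 3: 2×10⁻⁴ × 1700 × 0.2 = 0.06800 m
Δh = 0.07500 + 0.152424 + 0.06800 = 0.295424 m ≈ 295 mm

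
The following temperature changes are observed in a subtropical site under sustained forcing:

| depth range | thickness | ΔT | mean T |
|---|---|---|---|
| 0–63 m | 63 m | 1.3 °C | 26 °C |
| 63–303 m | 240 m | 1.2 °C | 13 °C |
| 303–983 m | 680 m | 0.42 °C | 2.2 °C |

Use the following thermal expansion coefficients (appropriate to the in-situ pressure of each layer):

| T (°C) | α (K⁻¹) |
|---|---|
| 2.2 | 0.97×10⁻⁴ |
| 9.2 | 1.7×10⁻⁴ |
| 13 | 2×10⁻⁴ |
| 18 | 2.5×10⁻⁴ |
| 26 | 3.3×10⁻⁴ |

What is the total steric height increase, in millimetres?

Layer 1 at 26 °C → α = 3.3×10⁻⁴ K⁻¹
Layer 2 at 13 °C → α = 2×10⁻⁴ K⁻¹
Layer 3 at 2.2 °C → α = 0.97×10⁻⁴ K⁻¹
1.3 × 63 × 3.3×10⁻⁴ = 0.027027 m
2×10⁻⁴ × 1.2 × 240 = 0.05760 m
680 × 0.42 × 0.97×10⁻⁴ = 0.0277032 m
Δh = 0.027027 + 0.05760 + 0.0277032 = 0.1123302 m ≈ 110 mm

110 mm of thermosteric rise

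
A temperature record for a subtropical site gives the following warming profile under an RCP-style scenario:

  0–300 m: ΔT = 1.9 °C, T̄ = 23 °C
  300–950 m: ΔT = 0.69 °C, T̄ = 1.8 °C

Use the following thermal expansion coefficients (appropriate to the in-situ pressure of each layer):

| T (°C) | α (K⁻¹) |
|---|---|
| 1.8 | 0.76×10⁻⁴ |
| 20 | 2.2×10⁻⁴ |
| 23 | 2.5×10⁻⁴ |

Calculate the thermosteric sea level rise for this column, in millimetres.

Layer 1 at 23 °C → α = 2.5×10⁻⁴ K⁻¹
Layer 2 at 1.8 °C → α = 0.76×10⁻⁴ K⁻¹
Layer 1: 2.5×10⁻⁴ × 1.9 × 300 = 0.14250 m
300–950 m: 650 × 0.69 × 0.76×10⁻⁴ = 0.034086 m
Δh = 0.14250 + 0.034086 = 0.176586 m

177 mm of thermosteric rise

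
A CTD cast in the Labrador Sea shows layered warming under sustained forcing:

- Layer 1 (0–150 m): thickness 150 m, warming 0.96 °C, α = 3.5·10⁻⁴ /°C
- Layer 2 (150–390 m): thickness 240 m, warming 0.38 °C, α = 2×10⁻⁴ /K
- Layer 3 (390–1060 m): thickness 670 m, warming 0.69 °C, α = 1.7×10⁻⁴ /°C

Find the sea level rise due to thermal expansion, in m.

Layer 1: 3.5×10⁻⁴ × 0.96 × 150 = 0.05040 m
2×10⁻⁴ × 0.38 × 240 = 0.01824 m
1.7×10⁻⁴ × 670 × 0.69 = 0.078591 m
Δh = 0.05040 + 0.01824 + 0.078591 = 0.147231 m

0.147 m of thermosteric rise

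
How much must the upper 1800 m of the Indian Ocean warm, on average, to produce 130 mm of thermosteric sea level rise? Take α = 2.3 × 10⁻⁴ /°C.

ΔT = Δh/(αH) = 0.13 / (2.3×10⁻⁴ × 1800) ≈ 0.3140 °C

ΔT ≈ 0.31 °C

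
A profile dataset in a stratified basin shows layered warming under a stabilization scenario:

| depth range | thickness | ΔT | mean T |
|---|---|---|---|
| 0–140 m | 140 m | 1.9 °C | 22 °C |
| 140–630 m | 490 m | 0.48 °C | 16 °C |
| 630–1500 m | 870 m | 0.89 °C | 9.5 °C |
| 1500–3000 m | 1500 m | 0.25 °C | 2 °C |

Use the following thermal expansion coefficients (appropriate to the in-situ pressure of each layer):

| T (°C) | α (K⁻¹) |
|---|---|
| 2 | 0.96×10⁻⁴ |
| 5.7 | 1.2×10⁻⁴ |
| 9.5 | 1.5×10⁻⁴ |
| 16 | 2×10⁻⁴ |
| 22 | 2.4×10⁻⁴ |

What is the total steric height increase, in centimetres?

Δh = 26.3 cm

Layer 1 at 22 °C → α = 2.4×10⁻⁴ K⁻¹
Layer 2 at 16 °C → α = 2×10⁻⁴ K⁻¹
Layer 3 at 9.5 °C → α = 1.5×10⁻⁴ K⁻¹
Layer 4 at 2 °C → α = 0.96×10⁻⁴ K⁻¹
140 × 2.4×10⁻⁴ × 1.9 = 0.06384 m
490 × 2×10⁻⁴ × 0.48 = 0.04704 m
870 × 0.89 × 1.5×10⁻⁴ = 0.116145 m
1500–3000 m: 1500 × 0.25 × 0.96×10⁻⁴ = 0.03600 m
Δh = 0.06384 + 0.04704 + 0.116145 + 0.03600 = 0.263025 m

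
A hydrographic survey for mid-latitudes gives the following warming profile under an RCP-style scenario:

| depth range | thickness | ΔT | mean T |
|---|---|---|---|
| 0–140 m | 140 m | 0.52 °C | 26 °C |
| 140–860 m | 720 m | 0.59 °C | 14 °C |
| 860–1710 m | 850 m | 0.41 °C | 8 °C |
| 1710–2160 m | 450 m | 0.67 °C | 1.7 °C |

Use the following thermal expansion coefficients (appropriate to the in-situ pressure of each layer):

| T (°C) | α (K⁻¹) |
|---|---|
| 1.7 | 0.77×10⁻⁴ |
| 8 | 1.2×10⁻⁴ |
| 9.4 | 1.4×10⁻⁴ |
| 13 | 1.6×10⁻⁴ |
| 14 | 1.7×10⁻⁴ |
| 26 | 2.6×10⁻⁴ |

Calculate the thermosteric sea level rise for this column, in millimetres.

Layer 1 at 26 °C → α = 2.6×10⁻⁴ K⁻¹
Layer 2 at 14 °C → α = 1.7×10⁻⁴ K⁻¹
Layer 3 at 8 °C → α = 1.2×10⁻⁴ K⁻¹
Layer 4 at 1.7 °C → α = 0.77×10⁻⁴ K⁻¹
0.52 × 140 × 2.6×10⁻⁴ = 0.018928 m
720 × 1.7×10⁻⁴ × 0.59 = 0.072216 m
860–1710 m: 850 × 0.41 × 1.2×10⁻⁴ = 0.04182 m
Layer 4: 450 × 0.77×10⁻⁴ × 0.67 = 0.0232155 m
Δh = 0.018928 + 0.072216 + 0.04182 + 0.0232155 = 0.1561795 m ≈ 156 mm

Δh ≈ 156 mm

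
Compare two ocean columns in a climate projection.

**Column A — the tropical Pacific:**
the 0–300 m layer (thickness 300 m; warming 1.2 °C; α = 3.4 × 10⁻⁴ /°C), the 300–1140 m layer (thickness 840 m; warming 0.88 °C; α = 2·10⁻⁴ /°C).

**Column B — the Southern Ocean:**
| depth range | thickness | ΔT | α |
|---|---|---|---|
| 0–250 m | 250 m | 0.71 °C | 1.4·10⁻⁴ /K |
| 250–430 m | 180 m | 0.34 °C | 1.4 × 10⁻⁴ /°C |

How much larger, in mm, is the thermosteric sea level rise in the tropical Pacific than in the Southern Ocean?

237 mm larger

A 0–300 m: 300 × 1.2 × 3.4×10⁻⁴ = 0.12240 m
A Layer 2: 840 × 0.88 × 2×10⁻⁴ = 0.14784 m
A total: 0.27024 m
B 0.71 × 1.4×10⁻⁴ × 250 = 0.02485 m
B Layer 2: 0.34 × 1.4×10⁻⁴ × 180 = 0.008568 m
B total: 0.033418 m
Difference: 0.27024 − 0.033418 = 0.236822 m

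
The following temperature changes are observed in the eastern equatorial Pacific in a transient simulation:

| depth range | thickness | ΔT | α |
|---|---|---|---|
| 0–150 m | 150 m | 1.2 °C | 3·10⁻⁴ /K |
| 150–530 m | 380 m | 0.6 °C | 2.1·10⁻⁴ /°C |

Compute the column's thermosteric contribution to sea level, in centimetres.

Δh ≈ 10.2 cm

Layer 1: 3×10⁻⁴ × 1.2 × 150 = 0.05400 m
380 × 0.6 × 2.1×10⁻⁴ = 0.04788 m
Δh = 0.05400 + 0.04788 = 0.10188 m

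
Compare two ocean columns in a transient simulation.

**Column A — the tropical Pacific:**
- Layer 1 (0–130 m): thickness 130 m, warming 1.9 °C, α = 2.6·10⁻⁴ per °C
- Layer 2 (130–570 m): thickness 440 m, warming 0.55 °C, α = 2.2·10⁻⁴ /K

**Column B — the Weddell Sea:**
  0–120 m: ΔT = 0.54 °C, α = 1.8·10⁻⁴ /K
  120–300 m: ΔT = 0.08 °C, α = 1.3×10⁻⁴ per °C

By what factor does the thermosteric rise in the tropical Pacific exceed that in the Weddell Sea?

A 2.6×10⁻⁴ × 130 × 1.9 = 0.06422 m
A 2.2×10⁻⁴ × 440 × 0.55 = 0.05324 m
A total: 0.11746 m
B 1.8×10⁻⁴ × 0.54 × 120 = 0.011664 m
B 120–300 m: 1.3×10⁻⁴ × 0.08 × 180 = 0.001872 m
B total: 0.013536 m
Ratio: 0.11746 / 0.013536 ≈ 8.678

a factor of 8.68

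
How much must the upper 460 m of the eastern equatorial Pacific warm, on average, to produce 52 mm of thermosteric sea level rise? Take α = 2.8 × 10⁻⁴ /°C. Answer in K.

0.40 K

ΔT = Δh/(αH) = 0.052 / (2.8×10⁻⁴ × 460) ≈ 0.4037 K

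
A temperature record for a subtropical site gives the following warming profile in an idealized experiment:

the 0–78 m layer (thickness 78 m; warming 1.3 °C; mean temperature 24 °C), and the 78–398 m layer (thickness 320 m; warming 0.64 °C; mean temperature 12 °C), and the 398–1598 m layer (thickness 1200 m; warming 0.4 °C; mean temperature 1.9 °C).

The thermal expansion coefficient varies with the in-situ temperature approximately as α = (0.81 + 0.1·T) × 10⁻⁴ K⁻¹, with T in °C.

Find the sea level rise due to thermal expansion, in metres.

Layer 1: α = (0.81 + 0.1×24)×10⁻⁴ = 3.21×10⁻⁴ K⁻¹
Layer 2: α = (0.81 + 0.1×12)×10⁻⁴ = 2.01×10⁻⁴ K⁻¹
Layer 3: α = (0.81 + 0.1×1.9)×10⁻⁴ = 1×10⁻⁴ K⁻¹
Layer 1: 3.21×10⁻⁴ × 78 × 1.3 = 0.0325494 m
2.01×10⁻⁴ × 0.64 × 320 = 0.0411648 m
1200 × 0.4 × 1×10⁻⁴ = 0.04800 m
Δh = 0.0325494 + 0.0411648 + 0.04800 = 0.1217142 m

0.122 m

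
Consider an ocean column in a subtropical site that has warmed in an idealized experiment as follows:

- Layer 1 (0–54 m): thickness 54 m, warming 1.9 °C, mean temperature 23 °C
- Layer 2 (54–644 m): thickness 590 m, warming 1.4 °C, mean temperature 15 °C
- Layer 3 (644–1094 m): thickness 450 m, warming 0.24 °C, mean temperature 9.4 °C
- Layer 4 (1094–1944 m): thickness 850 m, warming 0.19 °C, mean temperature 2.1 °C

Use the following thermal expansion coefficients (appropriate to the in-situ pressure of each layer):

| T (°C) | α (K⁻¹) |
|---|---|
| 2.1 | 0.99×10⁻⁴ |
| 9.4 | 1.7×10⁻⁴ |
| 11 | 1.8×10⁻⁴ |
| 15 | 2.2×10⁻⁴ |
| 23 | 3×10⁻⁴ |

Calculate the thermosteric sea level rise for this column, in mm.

Layer 1 at 23 °C → α = 3×10⁻⁴ K⁻¹
Layer 2 at 15 °C → α = 2.2×10⁻⁴ K⁻¹
Layer 3 at 9.4 °C → α = 1.7×10⁻⁴ K⁻¹
Layer 4 at 2.1 °C → α = 0.99×10⁻⁴ K⁻¹
Layer 1: 3×10⁻⁴ × 54 × 1.9 = 0.03078 m
590 × 2.2×10⁻⁴ × 1.4 = 0.18172 m
644–1094 m: 0.24 × 450 × 1.7×10⁻⁴ = 0.01836 m
1094–1944 m: 850 × 0.19 × 0.99×10⁻⁴ = 0.0159885 m
Δh = 0.03078 + 0.18172 + 0.01836 + 0.0159885 = 0.2468485 m ≈ 250 mm

250 mm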